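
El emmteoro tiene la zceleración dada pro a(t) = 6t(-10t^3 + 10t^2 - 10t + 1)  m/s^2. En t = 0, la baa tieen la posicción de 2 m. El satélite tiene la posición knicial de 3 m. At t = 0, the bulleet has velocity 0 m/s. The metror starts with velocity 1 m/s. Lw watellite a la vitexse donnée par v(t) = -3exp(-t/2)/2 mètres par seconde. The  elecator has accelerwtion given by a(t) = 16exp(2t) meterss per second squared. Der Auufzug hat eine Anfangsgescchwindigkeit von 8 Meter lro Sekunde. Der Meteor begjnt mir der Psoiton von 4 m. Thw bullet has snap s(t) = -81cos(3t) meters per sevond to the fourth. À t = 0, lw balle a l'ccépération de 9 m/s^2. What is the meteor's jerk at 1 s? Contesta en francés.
En partant de l'accélération a(t) = 6·t·(-10·t^3 + 10·t^2 - 10·t + 1), nous prenons 1 dérivée. La dérivée de l'accélération donne le jerk: j(t) = -60·t^3 + 60·t^2 + 6·t·(-30·t^2 + 20·t - 10) - 60·t + 6. En utilisant j(t) = -60·t^3 + 60·t^2 + 6·t·(-30·t^2 + 20·t - 10) - 60·t + 6 et en substituant t = 1, nous trouvons j = -174.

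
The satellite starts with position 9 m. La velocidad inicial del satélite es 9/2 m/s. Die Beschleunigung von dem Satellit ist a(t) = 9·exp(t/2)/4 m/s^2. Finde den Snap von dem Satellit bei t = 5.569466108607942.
Ausgehend von der Beschleunigung a(t) = 9·exp(t/2)/4, nehmen wir 2 Ableitungen. Mit d/dt von a(t) finden wir j(t) = 9·exp(t/2)/8. Die Ableitung von dem Ruck ergibt den Snap: s(t) = 9·exp(t/2)/16. Aus der Gleichung für den Snap s(t) = 9·exp(t/2)/16, setzen wir t = 5.569466108607942 ein und erhalten s = 9.10996536501685.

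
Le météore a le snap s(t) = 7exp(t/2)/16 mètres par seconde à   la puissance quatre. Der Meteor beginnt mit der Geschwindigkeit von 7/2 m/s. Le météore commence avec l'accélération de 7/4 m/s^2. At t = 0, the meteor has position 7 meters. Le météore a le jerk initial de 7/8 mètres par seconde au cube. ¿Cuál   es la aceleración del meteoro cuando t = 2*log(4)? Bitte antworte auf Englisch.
To find the answer, we compute 2 antiderivatives of s(t) = 7·exp(t/2)/16. Taking ∫s(t)dt and applying j(0) = 7/8, we find j(t) = 7·exp(t/2)/8. The antiderivative of jerk, with a(0) = 7/4, gives acceleration: a(t) = 7·exp(t/2)/4. We have acceleration a(t) = 7·exp(t/2)/4. Substituting t = 2*log(4): a(2*log(4)) = 7.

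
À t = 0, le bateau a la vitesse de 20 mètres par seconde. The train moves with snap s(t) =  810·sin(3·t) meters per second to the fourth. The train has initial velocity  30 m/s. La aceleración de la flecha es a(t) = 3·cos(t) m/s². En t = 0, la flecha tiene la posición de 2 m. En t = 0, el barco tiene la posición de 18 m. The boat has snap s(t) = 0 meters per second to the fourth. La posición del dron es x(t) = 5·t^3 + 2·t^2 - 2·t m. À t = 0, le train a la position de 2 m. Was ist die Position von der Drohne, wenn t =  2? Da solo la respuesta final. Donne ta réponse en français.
La position à t = 2 est x = 44.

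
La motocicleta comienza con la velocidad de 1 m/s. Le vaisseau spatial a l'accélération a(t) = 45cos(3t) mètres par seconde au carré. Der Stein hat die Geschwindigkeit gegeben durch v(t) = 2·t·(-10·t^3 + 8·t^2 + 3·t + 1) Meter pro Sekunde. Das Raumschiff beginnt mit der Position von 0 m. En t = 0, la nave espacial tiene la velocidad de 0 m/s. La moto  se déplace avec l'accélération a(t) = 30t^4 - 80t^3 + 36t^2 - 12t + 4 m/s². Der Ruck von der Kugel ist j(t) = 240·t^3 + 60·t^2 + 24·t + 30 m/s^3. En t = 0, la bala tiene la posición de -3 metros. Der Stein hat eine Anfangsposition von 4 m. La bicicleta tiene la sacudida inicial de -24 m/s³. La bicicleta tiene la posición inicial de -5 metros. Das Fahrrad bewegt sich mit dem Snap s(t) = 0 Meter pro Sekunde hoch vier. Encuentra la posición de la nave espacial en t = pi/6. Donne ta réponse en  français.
Nous devons trouver l'intégrale de notre équation de l'accélération a(t) = 45·cos(3·t) 2 fois. L'intégrale de l'accélération est la vitesse. En utilisant v(0) = 0, nous obtenons v(t) = 15·sin(3·t). En prenant ∫v(t)dt et en appliquant x(0) = 0, nous trouvons x(t) = 5 - 5·cos(3·t). Nous avons la position x(t) = 5 - 5·cos(3·t). En substituant t = pi/6: x(pi/6) = 5.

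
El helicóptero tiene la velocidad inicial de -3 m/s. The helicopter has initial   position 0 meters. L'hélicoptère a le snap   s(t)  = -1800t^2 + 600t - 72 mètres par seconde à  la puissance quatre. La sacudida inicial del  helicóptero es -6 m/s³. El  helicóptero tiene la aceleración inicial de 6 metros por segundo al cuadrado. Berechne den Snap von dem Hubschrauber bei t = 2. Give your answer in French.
Nous avons le snap s(t) = -1800·t^2 + 600·t - 72. En substituant t = 2: s(2) = -6072.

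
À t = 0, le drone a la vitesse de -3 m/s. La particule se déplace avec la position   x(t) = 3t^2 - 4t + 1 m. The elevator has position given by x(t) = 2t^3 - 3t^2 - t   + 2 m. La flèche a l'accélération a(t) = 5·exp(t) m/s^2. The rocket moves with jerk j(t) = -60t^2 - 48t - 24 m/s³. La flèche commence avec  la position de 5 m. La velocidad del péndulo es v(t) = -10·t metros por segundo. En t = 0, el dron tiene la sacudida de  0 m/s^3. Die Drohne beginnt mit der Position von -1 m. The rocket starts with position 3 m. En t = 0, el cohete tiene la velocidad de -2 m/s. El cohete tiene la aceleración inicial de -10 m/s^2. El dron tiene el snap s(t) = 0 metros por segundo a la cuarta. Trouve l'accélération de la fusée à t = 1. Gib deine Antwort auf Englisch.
Starting from jerk j(t) = -60·t^2 - 48·t - 24, we take 1 antiderivative. Integrating jerk and using the initial condition a(0) = -10, we get a(t) = -20·t^3 - 24·t^2 - 24·t - 10. Using a(t) = -20·t^3 - 24·t^2 - 24·t - 10 and substituting t = 1, we find a = -78.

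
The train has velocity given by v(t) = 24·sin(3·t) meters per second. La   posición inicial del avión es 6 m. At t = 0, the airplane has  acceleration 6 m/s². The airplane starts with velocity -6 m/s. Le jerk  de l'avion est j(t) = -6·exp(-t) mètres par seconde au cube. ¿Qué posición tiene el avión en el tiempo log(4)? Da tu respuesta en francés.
Nous devons trouver la primitive de notre équation du jerk j(t) = -6·exp(-t) 3 fois. En prenant ∫j(t)dt et en appliquant a(0) = 6, nous trouvons a(t) = 6·exp(-t). En prenant ∫a(t)dt et en appliquant v(0) = -6, nous trouvons v(t) = -6·exp(-t). En intégrant la vitesse et en utilisant la condition initiale x(0) = 6, nous obtenons x(t) = 6·exp(-t). De l'équation de la position x(t) = 6·exp(-t), nous substituons t = log(4) pour obtenir x = 3/2.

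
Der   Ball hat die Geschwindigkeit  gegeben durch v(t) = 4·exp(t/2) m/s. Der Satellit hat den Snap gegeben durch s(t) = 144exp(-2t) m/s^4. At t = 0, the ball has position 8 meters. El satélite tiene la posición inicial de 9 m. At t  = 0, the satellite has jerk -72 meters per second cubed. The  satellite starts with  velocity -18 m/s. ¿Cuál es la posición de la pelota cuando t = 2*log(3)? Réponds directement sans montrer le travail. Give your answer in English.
x(2*log(3)) = 24.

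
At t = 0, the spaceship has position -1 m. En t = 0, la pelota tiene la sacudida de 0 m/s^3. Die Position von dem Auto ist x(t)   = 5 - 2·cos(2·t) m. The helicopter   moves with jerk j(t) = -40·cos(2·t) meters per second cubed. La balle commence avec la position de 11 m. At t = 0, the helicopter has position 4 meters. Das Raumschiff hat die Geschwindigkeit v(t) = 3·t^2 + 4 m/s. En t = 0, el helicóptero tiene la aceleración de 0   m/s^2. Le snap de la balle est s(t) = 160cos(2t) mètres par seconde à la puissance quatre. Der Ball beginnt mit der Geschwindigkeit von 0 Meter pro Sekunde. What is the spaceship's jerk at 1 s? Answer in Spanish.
Partiendo de la velocidad v(t) = 3·t^2 + 4, tomamos 2 derivadas. Derivando la velocidad, obtenemos la aceleración: a(t) = 6·t. Derivando la aceleración, obtenemos la sacudida: j(t) = 6. Usando j(t) = 6 y sustituyendo t = 1, encontramos j = 6.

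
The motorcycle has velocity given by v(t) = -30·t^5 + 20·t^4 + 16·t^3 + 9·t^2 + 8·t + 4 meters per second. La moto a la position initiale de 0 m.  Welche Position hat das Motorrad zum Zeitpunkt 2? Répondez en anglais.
We must find the antiderivative of our velocity equation v(t) = -30·t^5 + 20·t^4 + 16·t^3 + 9·t^2 + 8·t + 4 1 time. The antiderivative of velocity is position. Using x(0) = 0, we get x(t) = -5·t^6 + 4·t^5 + 4·t^4 + 3·t^3 + 4·t^2 + 4·t. We have position x(t) = -5·t^6 + 4·t^5 + 4·t^4 + 3·t^3 + 4·t^2 + 4·t. Substituting t = 2: x(2) = -80.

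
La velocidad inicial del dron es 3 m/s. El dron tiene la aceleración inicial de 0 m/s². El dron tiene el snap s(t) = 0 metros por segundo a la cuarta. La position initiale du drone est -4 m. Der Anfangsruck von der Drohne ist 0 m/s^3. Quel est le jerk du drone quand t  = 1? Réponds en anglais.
To solve this, we need to take 1 antiderivative of our snap equation s(t) = 0. The integral of snap is jerk. Using j(0) = 0, we get j(t) = 0. Using j(t) = 0 and substituting t = 1, we find j = 0.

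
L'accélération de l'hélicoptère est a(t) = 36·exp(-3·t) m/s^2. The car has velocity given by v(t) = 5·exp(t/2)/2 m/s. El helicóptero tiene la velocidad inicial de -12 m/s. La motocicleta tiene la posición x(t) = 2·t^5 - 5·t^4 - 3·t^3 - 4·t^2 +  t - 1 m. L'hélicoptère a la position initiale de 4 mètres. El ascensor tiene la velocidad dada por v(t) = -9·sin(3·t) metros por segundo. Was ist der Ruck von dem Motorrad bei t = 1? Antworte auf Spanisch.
Para resolver esto, necesitamos tomar 3 derivadas de nuestra ecuación de la posición x(t) = 2·t^5 - 5·t^4 - 3·t^3 - 4·t^2 + t - 1. La derivada de la posición da la velocidad: v(t) = 10·t^4 - 20·t^3 - 9·t^2 - 8·t + 1. Tomando d/dt de v(t), encontramos a(t) = 40·t^3 - 60·t^2 - 18·t - 8. La derivada de la aceleración da la sacudida: j(t) = 120·t^2 - 120·t - 18. Usando j(t) = 120·t^2 - 120·t - 18 y sustituyendo t = 1, encontramos j = -18.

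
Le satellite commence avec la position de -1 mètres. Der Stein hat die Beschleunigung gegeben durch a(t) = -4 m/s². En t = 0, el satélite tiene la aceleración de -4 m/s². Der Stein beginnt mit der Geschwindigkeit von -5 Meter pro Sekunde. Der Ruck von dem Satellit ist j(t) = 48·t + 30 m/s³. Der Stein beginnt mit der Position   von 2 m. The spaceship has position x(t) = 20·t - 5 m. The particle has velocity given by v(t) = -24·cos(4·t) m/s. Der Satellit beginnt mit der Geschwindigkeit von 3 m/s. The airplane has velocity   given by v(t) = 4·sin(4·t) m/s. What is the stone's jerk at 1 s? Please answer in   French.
Pour résoudre ceci, nous devons prendre 1 dérivée de notre équation de l'accélération a(t) = -4. En prenant d/dt de a(t), nous trouvons j(t) = 0. En utilisant j(t) = 0 et en substituant t = 1, nous trouvons j = 0.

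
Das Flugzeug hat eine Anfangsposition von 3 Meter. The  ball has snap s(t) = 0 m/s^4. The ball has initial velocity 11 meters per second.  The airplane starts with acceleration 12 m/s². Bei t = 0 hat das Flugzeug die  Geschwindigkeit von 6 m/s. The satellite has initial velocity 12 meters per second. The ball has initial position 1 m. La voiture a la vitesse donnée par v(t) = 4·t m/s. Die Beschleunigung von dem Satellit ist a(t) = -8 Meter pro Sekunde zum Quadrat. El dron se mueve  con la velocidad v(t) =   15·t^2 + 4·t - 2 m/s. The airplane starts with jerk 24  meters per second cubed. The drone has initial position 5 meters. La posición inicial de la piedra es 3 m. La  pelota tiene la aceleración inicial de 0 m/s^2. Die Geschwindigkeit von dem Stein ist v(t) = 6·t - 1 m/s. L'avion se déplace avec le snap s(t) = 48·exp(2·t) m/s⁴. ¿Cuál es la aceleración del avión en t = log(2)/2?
Necesitamos integrar nuestra ecuación del snap s(t) = 48·exp(2·t) 2 veces. Integrando el snap y usando la condición inicial j(0) = 24, obtenemos j(t) = 24·exp(2·t). La antiderivada de la sacudida, con a(0) = 12, da la aceleración: a(t) = 12·exp(2·t). Tenemos la aceleración a(t) = 12·exp(2·t). Sustituyendo t = log(2)/2: a(log(2)/2) = 24.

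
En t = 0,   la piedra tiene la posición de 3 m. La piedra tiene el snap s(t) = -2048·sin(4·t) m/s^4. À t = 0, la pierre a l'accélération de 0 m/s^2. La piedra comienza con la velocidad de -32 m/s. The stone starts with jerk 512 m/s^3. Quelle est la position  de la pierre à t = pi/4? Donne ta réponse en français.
Nous devons trouver la primitive de notre équation du snap s(t) = -2048·sin(4·t) 4 fois. En prenant ∫s(t)dt et en appliquant j(0) = 512, nous trouvons j(t) = 512·cos(4·t). En prenant ∫j(t)dt et en appliquant a(0) = 0, nous trouvons a(t) = 128·sin(4·t). L'intégrale de l'accélération est la vitesse. En utilisant v(0) = -32, nous obtenons v(t) = -32·cos(4·t). La primitive de la vitesse est la position. En utilisant x(0) = 3, nous obtenons x(t) = 3 - 8·sin(4·t). En utilisant x(t) = 3 - 8·sin(4·t) et en substituant t = pi/4, nous trouvons x = 3.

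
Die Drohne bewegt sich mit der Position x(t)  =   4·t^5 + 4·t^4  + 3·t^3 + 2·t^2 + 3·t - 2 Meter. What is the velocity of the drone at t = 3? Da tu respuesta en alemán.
Wir müssen unsere Gleichung für die Position x(t) = 4·t^5 + 4·t^4 + 3·t^3 + 2·t^2 + 3·t - 2 1-mal ableiten. Mit d/dt von x(t) finden wir v(t) = 20·t^4 + 16·t^3 + 9·t^2 + 4·t + 3. Wir haben die Geschwindigkeit v(t) = 20·t^4 + 16·t^3 + 9·t^2 + 4·t + 3. Durch Einsetzen von t = 3: v(3) = 2148.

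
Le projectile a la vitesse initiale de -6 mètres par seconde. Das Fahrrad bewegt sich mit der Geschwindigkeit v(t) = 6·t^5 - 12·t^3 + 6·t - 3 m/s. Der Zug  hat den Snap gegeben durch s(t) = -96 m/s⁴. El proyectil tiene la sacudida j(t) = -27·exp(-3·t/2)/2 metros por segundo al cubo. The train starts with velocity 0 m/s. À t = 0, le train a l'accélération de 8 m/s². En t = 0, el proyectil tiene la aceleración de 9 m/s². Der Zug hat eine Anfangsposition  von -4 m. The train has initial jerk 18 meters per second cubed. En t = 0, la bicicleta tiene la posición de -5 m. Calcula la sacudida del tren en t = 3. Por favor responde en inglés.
To find the answer, we compute 1 integral of s(t) = -96. Taking ∫s(t)dt and applying j(0) = 18, we find j(t) = 18 - 96·t. Using j(t) = 18 - 96·t and substituting t = 3, we find j = -270.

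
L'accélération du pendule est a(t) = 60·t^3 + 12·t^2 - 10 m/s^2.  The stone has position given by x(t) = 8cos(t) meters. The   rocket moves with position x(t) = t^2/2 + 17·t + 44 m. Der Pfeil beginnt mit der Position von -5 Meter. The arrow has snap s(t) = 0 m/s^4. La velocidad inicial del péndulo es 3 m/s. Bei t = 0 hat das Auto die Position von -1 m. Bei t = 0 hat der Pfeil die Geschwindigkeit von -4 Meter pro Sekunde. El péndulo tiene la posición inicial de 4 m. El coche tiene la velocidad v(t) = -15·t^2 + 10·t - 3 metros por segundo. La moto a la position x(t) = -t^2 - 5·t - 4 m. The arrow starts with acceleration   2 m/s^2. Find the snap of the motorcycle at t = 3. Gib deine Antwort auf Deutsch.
Wir müssen unsere Gleichung für die Position x(t) = -t^2 - 5·t - 4 4-mal ableiten. Durch Ableiten von der Position erhalten wir die Geschwindigkeit: v(t) = -2·t - 5. Mit d/dt von v(t) finden wir a(t) = -2. Durch Ableiten von der Beschleunigung erhalten wir den Ruck: j(t) = 0. Die Ableitung von dem Ruck ergibt den Snap: s(t) = 0. Wir haben den Snap s(t) = 0. Durch Einsetzen von t = 3: s(3) = 0.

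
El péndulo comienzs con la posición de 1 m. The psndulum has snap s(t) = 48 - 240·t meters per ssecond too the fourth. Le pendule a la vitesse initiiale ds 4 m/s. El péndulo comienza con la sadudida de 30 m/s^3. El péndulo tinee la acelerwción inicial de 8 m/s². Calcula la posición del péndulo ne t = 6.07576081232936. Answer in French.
Nous devons trouver la primitive de notre équation du snap s(t) = 48 - 240·t 4 fois. En prenant ∫s(t)dt et en appliquant j(0) = 30, nous trouvons j(t) = -120·t^2 + 48·t + 30. En intégrant le jerk et en utilisant la condition initiale a(0) = 8, nous obtenons a(t) = -40·t^3 + 24·t^2 + 30·t + 8. En intégrant l'accélération et en utilisant la condition initiale v(0) = 4, nous obtenons v(t) = -10·t^4 + 8·t^3 + 15·t^2 + 8·t + 4. En prenant ∫v(t)dt et en appliquant x(0) = 1, nous trouvons x(t) = -2·t^5 + 2·t^4 + 5·t^3 + 4·t^2 + 4·t + 1. Nous avons la position x(t) = -2·t^5 + 2·t^4 + 5·t^3 + 4·t^2 + 4·t + 1. En substituant t = 6.07576081232936: x(6.07576081232936) = -12539.1634245415.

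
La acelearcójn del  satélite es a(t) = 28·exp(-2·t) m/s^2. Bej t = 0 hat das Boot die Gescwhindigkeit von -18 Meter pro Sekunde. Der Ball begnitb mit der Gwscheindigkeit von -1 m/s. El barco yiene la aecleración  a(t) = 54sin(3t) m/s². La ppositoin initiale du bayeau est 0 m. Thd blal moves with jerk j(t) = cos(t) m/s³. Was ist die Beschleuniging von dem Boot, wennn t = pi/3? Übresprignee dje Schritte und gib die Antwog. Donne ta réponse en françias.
a(pi/3) = 0.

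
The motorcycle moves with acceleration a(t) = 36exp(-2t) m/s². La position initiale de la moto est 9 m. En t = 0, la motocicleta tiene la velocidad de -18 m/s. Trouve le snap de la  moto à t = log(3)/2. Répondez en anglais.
Starting from acceleration a(t) = 36·exp(-2·t), we take 2 derivatives. Differentiating acceleration, we get jerk: j(t) = -72·exp(-2·t). Differentiating jerk, we get snap: s(t) = 144·exp(-2·t). From the given snap equation s(t) = 144·exp(-2·t), we substitute t = log(3)/2 to get s = 48.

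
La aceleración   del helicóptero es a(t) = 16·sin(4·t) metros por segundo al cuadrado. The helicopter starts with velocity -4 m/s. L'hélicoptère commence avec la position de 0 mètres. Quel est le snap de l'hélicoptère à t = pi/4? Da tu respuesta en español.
Para resolver esto, necesitamos tomar 2 derivadas de nuestra ecuación de la aceleración a(t) = 16·sin(4·t). La derivada de la aceleración da la sacudida: j(t) = 64·cos(4·t). Tomando d/dt de j(t), encontramos s(t) = -256·sin(4·t). Tenemos el snap s(t) = -256·sin(4·t). Sustituyendo t = pi/4: s(pi/4) = 0.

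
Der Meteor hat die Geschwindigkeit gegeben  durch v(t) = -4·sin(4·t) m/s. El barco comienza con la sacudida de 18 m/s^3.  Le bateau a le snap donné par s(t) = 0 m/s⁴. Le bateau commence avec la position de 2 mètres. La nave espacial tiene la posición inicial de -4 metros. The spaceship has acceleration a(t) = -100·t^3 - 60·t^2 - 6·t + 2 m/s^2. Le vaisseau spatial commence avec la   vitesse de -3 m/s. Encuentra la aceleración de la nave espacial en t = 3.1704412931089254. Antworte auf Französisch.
Nous avons l'accélération a(t) = -100·t^3 - 60·t^2 - 6·t + 2. En substituant t = 3.1704412931089254: a(3.1704412931089254) = -3806.95636564431.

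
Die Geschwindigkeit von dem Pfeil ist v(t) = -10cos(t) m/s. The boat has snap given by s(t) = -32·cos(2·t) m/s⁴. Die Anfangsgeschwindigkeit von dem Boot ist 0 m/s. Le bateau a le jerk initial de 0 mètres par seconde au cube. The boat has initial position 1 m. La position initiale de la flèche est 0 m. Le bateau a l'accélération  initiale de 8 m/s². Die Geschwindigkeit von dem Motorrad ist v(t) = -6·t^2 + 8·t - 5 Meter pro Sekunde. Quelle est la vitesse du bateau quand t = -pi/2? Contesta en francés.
Pour résoudre ceci, nous devons prendre 3 primitives de notre équation du snap s(t) = -32·cos(2·t). En prenant ∫s(t)dt et en appliquant j(0) = 0, nous trouvons j(t) = -16·sin(2·t). L'intégrale du jerk, avec a(0) = 8, donne l'accélération: a(t) = 8·cos(2·t). En prenant ∫a(t)dt et en appliquant v(0) = 0, nous trouvons v(t) = 4·sin(2·t). De l'équation de la vitesse v(t) = 4·sin(2·t), nous substituons t = -pi/2 pour obtenir v = 0.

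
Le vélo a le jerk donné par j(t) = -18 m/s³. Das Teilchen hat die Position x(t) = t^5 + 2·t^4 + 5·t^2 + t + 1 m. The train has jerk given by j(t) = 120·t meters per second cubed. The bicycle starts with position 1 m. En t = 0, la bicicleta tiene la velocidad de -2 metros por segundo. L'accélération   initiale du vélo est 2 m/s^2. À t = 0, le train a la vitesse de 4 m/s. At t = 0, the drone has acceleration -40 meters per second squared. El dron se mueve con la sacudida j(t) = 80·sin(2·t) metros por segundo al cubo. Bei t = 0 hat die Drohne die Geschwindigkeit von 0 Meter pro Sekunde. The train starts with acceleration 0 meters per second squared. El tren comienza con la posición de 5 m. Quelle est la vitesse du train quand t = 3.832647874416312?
En partant du jerk j(t) = 120·t, nous prenons 2 primitives. La primitive du jerk, avec a(0) = 0, donne l'accélération: a(t) = 60·t^2. L'intégrale de l'accélération, avec v(0) = 4, donne la vitesse: v(t) = 20·t^3 + 4. Nous avons la vitesse v(t) = 20·t^3 + 4. En substituant t = 3.832647874416312: v(3.832647874416312) = 1129.96983585553.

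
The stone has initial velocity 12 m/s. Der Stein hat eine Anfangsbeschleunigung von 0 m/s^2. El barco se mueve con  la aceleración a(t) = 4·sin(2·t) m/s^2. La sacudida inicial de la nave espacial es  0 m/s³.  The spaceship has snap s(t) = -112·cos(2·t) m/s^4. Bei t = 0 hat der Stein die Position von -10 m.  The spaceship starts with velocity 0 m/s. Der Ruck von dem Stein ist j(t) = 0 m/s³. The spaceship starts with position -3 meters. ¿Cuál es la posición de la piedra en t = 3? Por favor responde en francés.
Nous devons trouver l'intégrale de notre équation du jerk j(t) = 0 3 fois. La primitive du jerk, avec a(0) = 0, donne l'accélération: a(t) = 0. L'intégrale de l'accélération est la vitesse. En utilisant v(0) = 12, nous obtenons v(t) = 12. En prenant ∫v(t)dt et en appliquant x(0) = -10, nous trouvons x(t) = 12·t - 10. Nous avons la position x(t) = 12·t - 10. En substituant t = 3: x(3) = 26.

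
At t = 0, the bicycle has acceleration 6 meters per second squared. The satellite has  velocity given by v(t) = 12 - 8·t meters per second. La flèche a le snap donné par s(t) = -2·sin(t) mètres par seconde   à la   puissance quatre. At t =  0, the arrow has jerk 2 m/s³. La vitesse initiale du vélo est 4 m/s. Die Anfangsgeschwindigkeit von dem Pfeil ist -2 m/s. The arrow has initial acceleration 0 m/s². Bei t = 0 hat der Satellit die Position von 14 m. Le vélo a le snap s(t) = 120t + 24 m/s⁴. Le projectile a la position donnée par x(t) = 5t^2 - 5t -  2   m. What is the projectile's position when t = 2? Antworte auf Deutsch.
Mit x(t) = 5·t^2 - 5·t - 2 und Einsetzen von t = 2, finden wir x = 8.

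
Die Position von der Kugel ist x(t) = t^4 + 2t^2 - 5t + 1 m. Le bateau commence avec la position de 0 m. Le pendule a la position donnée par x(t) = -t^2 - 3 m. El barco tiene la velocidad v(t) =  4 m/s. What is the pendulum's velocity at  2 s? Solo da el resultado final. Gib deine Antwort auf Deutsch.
Die Antwort ist -4.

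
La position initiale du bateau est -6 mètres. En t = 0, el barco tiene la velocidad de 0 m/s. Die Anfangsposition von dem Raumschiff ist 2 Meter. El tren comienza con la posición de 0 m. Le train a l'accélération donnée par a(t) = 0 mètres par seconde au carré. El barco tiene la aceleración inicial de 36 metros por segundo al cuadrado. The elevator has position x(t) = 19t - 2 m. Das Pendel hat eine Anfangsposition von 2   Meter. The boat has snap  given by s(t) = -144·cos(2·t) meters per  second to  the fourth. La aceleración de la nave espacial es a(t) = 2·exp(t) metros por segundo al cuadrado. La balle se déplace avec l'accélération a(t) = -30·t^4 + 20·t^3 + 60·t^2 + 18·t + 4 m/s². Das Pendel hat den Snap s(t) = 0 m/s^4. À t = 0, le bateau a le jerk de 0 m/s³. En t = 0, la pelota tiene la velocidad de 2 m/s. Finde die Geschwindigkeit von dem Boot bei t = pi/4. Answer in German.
Ausgehend von dem Snap s(t) = -144·cos(2·t), nehmen wir 3 Integrale. Die Stammfunktion von dem Snap ist der Ruck. Mit j(0) = 0 erhalten wir j(t) = -72·sin(2·t). Das Integral von dem Ruck ist die Beschleunigung. Mit a(0) = 36 erhalten wir a(t) = 36·cos(2·t). Mit ∫a(t)dt und Anwendung von v(0) = 0, finden wir v(t) = 18·sin(2·t). Mit v(t) = 18·sin(2·t) und Einsetzen von t = pi/4, finden wir v = 18.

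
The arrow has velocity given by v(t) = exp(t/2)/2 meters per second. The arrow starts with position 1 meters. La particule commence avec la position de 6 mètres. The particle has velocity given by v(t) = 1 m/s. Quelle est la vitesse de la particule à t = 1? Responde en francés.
De l'équation de la vitesse v(t) = 1, nous substituons t = 1 pour obtenir v = 1.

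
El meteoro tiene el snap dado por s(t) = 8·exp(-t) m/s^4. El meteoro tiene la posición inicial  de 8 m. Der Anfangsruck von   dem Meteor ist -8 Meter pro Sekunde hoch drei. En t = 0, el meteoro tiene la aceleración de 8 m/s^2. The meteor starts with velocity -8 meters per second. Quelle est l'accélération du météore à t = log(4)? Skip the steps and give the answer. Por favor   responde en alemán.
Die Beschleunigung bei t = log(4) ist a = 2.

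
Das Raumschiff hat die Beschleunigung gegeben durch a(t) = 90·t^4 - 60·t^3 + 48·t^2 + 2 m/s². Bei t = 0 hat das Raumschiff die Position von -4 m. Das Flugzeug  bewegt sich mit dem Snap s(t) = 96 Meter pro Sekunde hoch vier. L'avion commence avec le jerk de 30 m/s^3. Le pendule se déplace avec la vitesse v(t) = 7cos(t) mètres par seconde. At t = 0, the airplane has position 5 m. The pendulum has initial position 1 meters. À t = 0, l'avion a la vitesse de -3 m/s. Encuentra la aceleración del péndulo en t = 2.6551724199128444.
Para resolver esto, necesitamos tomar 1 derivada de nuestra ecuación de la velocidad v(t) = 7·cos(t). La derivada de la velocidad da la aceleración: a(t) = -7·sin(t). De la ecuación de la aceleración a(t) = -7·sin(t), sustituimos t = 2.6551724199128444 para obtener a = -3.27225033797383.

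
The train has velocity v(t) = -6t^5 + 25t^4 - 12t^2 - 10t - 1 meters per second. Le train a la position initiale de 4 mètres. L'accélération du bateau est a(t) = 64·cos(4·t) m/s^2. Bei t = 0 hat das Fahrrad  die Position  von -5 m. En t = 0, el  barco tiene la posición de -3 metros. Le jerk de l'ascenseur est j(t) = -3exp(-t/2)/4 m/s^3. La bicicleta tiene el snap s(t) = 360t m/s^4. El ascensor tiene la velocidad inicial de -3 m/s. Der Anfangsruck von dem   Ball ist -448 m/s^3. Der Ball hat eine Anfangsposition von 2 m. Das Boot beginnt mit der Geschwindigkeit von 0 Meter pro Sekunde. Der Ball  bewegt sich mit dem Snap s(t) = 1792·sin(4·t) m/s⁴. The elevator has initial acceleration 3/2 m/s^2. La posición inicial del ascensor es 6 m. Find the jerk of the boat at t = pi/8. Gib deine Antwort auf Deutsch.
Um dies zu lösen, müssen wir 1 Ableitung unserer Gleichung für die Beschleunigung a(t) = 64·cos(4·t) nehmen. Durch Ableiten von der Beschleunigung erhalten wir den Ruck: j(t) = -256·sin(4·t). Mit j(t) = -256·sin(4·t) und Einsetzen von t = pi/8, finden wir j = -256.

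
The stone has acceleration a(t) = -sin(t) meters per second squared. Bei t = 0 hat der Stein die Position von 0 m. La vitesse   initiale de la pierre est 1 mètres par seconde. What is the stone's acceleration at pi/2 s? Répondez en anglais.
From the given acceleration equation a(t) = -sin(t), we substitute t = pi/2 to get a = -1.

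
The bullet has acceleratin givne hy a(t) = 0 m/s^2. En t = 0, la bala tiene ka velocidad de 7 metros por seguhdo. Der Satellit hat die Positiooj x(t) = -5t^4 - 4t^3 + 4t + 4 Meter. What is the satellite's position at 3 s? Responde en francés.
En utilisant x(t) = -5·t^4 - 4·t^3 + 4·t + 4 et en substituant t = 3, nous trouvons x = -497.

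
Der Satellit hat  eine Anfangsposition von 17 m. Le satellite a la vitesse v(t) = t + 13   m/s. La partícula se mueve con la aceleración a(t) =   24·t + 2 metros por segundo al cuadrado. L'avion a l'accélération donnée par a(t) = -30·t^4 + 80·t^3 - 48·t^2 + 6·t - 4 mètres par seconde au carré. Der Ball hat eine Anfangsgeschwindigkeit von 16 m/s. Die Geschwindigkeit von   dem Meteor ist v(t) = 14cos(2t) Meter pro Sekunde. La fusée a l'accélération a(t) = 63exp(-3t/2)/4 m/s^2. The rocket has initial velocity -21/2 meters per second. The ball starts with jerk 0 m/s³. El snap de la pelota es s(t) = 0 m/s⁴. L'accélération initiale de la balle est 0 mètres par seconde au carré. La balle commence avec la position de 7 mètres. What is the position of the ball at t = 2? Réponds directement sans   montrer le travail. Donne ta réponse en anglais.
At t = 2, x = 39.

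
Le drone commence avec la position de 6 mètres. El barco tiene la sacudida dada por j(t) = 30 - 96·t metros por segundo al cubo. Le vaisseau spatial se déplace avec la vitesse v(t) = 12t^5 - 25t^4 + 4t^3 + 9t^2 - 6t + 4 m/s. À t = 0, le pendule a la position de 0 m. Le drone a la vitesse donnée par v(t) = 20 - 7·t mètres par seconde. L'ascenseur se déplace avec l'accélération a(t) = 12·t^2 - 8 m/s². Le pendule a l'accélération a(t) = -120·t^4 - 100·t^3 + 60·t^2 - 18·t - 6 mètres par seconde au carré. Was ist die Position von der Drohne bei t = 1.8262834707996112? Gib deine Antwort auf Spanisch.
Partiendo de la velocidad v(t) = 20 - 7·t, tomamos 1 antiderivada. La antiderivada de la velocidad es la posición. Usando x(0) = 6, obtenemos x(t) = -7·t^2/2 + 20·t + 6. De la ecuación de la posición x(t) = -7·t^2/2 + 20·t + 6, sustituimos t = 1.8262834707996112 para obtener x = 30.8520798109867.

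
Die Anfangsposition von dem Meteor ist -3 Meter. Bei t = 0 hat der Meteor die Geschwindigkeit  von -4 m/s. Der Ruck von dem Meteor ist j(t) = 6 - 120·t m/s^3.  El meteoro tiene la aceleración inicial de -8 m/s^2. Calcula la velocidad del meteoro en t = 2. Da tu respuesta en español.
Debemos encontrar la antiderivada de nuestra ecuación de la sacudida j(t) = 6 - 120·t 2 veces. La integral de la sacudida es la aceleración. Usando a(0) = -8, obtenemos a(t) = -60·t^2 + 6·t - 8. La integral de la aceleración, con v(0) = -4, da la velocidad: v(t) = -20·t^3 + 3·t^2 - 8·t - 4. Usando v(t) = -20·t^3 + 3·t^2 - 8·t - 4 y sustituyendo t = 2, encontramos v = -168.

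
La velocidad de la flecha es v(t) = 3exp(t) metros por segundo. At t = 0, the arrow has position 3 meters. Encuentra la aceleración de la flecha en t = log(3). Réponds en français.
Nous devons dériver notre équation de la vitesse v(t) = 3·exp(t) 1 fois. En dérivant la vitesse, nous obtenons l'accélération: a(t) = 3·exp(t). En utilisant a(t) = 3·exp(t) et en substituant t = log(3), nous trouvons a = 9.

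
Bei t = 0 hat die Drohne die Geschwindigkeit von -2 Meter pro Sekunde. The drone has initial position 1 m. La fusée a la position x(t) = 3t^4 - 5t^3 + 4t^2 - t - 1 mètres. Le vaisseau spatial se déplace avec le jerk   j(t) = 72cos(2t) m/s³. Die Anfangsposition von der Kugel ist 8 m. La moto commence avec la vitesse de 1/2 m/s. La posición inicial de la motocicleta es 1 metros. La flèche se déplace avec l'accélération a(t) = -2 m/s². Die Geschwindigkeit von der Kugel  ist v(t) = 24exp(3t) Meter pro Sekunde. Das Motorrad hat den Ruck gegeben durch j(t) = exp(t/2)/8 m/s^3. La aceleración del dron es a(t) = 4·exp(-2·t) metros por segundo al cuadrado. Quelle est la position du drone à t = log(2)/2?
Nous devons intégrer notre équation de l'accélération a(t) = 4·exp(-2·t) 2 fois. La primitive de l'accélération est la vitesse. En utilisant v(0) = -2, nous obtenons v(t) = -2·exp(-2·t). L'intégrale de la vitesse, avec x(0) = 1, donne la position: x(t) = exp(-2·t). De l'équation de la position x(t) = exp(-2·t), nous substituons t = log(2)/2 pour obtenir x = 1/2.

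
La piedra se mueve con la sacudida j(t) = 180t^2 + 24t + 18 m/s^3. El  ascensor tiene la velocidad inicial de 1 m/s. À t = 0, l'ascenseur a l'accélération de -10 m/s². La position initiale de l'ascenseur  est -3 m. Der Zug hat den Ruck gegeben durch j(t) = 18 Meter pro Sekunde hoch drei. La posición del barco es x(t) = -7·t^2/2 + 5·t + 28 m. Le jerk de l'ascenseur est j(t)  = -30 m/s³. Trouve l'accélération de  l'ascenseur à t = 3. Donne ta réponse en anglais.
We need to integrate our jerk equation j(t) = -30 1 time. Integrating jerk and using the initial condition a(0) = -10, we get a(t) = -30·t - 10. We have acceleration a(t) = -30·t - 10. Substituting t = 3: a(3) = -100.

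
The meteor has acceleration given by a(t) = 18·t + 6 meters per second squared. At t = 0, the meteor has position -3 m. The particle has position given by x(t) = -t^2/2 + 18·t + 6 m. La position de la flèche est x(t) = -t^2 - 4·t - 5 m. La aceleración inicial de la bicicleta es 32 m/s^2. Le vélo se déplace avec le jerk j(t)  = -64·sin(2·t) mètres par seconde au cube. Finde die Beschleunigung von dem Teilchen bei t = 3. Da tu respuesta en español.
Para resolver esto, necesitamos tomar 2 derivadas de nuestra ecuación de la posición x(t) = -t^2/2 + 18·t + 6. Derivando la posición, obtenemos la velocidad: v(t) = 18 - t. La derivada de la velocidad da la aceleración: a(t) = -1. Tenemos la aceleración a(t) = -1. Sustituyendo t = 3: a(3) = -1.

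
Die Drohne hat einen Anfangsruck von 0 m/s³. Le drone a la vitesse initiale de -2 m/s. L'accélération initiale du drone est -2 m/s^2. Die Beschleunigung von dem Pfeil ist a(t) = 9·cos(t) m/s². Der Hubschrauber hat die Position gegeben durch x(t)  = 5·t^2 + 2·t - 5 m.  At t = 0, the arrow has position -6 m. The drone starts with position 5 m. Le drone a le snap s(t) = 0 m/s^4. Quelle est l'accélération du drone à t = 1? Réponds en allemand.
Wir müssen die Stammfunktion unserer Gleichung für den Snap s(t) = 0 2-mal finden. Mit ∫s(t)dt und Anwendung von j(0) = 0, finden wir j(t) = 0. Die Stammfunktion von dem Ruck, mit a(0) = -2, ergibt die Beschleunigung: a(t) = -2. Wir haben die Beschleunigung a(t) = -2. Durch Einsetzen von t = 1: a(1) = -2.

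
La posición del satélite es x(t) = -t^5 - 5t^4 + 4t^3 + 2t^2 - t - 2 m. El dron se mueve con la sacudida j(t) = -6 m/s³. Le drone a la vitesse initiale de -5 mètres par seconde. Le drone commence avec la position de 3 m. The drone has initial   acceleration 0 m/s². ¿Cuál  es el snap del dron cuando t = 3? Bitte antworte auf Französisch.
Nous devons dériver notre équation du jerk j(t) = -6 1 fois. En prenant d/dt de j(t), nous trouvons s(t) = 0. En utilisant s(t) = 0 et en substituant t = 3, nous trouvons s = 0.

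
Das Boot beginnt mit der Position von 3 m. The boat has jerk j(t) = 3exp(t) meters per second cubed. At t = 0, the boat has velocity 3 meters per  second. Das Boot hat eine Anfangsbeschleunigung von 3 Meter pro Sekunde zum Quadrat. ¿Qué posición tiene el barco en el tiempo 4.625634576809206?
Debemos encontrar la integral de nuestra ecuación de la sacudida j(t) = 3·exp(t) 3 veces. Tomando ∫j(t)dt y aplicando a(0) = 3, encontramos a(t) = 3·exp(t). Tomando ∫a(t)dt y aplicando v(0) = 3, encontramos v(t) = 3·exp(t). La antiderivada de la velocidad, con x(0) = 3, da la posición: x(t) = 3·exp(t). Usando x(t) = 3·exp(t) y sustituyendo t = 4.625634576809206, encontramos x = 306.202566656850.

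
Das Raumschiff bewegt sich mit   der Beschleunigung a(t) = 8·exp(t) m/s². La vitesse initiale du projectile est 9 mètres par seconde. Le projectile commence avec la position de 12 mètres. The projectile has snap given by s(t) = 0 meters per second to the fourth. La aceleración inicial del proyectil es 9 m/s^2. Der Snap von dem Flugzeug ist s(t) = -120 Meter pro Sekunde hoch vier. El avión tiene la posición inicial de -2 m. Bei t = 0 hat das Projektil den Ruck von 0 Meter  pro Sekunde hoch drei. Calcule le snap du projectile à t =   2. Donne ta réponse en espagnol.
De la ecuación del snap s(t) = 0, sustituimos t = 2 para obtener s = 0.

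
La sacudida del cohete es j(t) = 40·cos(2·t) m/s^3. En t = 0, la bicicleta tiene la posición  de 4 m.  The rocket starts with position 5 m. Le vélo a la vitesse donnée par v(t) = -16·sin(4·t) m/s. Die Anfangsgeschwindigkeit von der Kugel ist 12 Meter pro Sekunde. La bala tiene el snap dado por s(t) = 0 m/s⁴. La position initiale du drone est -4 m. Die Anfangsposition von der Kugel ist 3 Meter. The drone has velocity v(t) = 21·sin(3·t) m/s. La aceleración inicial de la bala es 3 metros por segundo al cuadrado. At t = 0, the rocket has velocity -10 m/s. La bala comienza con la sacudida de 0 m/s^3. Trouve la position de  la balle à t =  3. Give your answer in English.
To find the answer, we compute 4 antiderivatives of s(t) = 0. The antiderivative of snap is jerk. Using j(0) = 0, we get j(t) = 0. Integrating jerk and using the initial condition a(0) = 3, we get a(t) = 3. Integrating acceleration and using the initial condition v(0) = 12, we get v(t) = 3·t + 12. Integrating velocity and using the initial condition x(0) = 3, we get x(t) = 3·t^2/2 + 12·t + 3. We have position x(t) = 3·t^2/2 + 12·t + 3. Substituting t = 3: x(3) = 105/2.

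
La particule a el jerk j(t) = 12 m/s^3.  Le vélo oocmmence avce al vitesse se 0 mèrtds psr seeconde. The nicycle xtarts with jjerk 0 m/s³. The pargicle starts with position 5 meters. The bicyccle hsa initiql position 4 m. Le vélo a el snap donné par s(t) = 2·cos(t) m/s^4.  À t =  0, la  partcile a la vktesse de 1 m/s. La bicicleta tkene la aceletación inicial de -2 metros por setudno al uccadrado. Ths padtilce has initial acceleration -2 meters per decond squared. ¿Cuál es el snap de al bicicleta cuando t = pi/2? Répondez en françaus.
De l'équation du snap s(t) = 2·cos(t), nous substituons t = pi/2 pour obtenir s = 0.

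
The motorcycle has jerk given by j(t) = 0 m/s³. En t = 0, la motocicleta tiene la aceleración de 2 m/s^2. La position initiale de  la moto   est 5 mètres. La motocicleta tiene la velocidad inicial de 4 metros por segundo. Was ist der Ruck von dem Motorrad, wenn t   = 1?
Wir haben den Ruck j(t) = 0. Durch Einsetzen von t = 1: j(1) = 0.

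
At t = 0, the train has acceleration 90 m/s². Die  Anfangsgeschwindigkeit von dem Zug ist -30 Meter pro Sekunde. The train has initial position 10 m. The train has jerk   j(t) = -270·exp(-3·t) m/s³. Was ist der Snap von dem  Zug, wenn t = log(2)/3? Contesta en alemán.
Wir müssen unsere Gleichung für den Ruck j(t) = -270·exp(-3·t) 1-mal ableiten. Durch Ableiten von dem Ruck erhalten wir den Snap: s(t) = 810·exp(-3·t). Mit s(t) = 810·exp(-3·t) und Einsetzen von t = log(2)/3, finden wir s = 405.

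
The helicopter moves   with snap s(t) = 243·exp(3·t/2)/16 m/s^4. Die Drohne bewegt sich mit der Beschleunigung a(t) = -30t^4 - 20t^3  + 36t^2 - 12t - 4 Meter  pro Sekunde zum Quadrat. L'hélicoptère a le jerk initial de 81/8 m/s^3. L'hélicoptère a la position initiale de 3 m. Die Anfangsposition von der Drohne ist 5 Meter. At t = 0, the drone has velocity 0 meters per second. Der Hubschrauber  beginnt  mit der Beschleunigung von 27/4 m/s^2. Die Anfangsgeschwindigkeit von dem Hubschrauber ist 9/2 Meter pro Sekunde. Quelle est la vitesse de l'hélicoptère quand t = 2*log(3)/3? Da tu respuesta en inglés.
We must find the integral of our snap equation s(t) = 243·exp(3·t/2)/16 3 times. Integrating snap and using the initial condition j(0) = 81/8, we get j(t) = 81·exp(3·t/2)/8. The antiderivative of jerk is acceleration. Using a(0) = 27/4, we get a(t) = 27·exp(3·t/2)/4. Taking ∫a(t)dt and applying v(0) = 9/2, we find v(t) = 9·exp(3·t/2)/2. We have velocity v(t) = 9·exp(3·t/2)/2. Substituting t = 2*log(3)/3: v(2*log(3)/3) = 27/2.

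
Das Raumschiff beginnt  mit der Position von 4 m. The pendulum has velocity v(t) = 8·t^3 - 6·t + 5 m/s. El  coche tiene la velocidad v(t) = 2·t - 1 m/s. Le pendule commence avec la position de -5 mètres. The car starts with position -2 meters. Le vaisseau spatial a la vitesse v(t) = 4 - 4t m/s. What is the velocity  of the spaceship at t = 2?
From the given velocity equation v(t) = 4 - 4·t, we substitute t = 2 to get v = -4.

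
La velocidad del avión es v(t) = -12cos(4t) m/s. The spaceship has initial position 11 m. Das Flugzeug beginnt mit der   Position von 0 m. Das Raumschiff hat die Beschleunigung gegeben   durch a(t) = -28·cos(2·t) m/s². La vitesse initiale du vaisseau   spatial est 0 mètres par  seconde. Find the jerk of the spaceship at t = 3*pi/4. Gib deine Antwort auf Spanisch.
Debemos derivar nuestra ecuación de la aceleración a(t) = -28·cos(2·t) 1 vez. La derivada de la aceleración da la sacudida: j(t) = 56·sin(2·t). De la ecuación de la sacudida j(t) = 56·sin(2·t), sustituimos t = 3*pi/4 para obtener j = -56.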